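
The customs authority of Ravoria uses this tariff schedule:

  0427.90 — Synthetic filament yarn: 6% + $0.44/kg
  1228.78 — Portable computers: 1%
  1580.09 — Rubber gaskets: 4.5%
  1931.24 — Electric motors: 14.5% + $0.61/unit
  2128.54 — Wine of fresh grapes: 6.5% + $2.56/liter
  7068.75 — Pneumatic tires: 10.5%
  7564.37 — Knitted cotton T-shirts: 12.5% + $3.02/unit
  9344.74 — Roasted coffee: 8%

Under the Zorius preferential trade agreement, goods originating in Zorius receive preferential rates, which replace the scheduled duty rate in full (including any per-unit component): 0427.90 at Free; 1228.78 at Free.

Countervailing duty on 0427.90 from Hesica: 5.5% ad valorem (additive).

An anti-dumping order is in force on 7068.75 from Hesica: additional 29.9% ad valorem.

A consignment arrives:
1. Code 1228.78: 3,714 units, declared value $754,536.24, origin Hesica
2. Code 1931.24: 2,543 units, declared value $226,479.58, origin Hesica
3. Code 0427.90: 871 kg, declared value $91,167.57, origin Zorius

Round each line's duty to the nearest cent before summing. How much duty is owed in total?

$41,936.13

Line 1 (1228.78, Hesica, 3,714 units, $754,536.24):
Base rate for 1228.78 is 1%.
1228.78 has an FTA preferential rate, but origin Hesica is not Zorius; base rate stands.
Duty = $754,536.24 × 1% = $7,545.36.
Line 2 (1931.24, Hesica, 2,543 units, $226,479.58):
Base rate for 1931.24 is 14.5% + $0.61/unit.
Duty = $226,479.58 × 14.5% + 2,543 × $0.61 = $34,390.77.
Line 3 (0427.90, Zorius, 871 kg, $91,167.57):
Base rate for 0427.90 is 6% + $0.44/kg.
Origin Zorius qualifies under the Ravoria–Zorius agreement and 0427.90 is covered: preferential rate Free applies instead.
The additional-duty order on 0427.90 targets Hesica, not Zorius; it does not apply.
Duty = $91,167.57 × 0% = $0.00.
Total = $7,545.36 + $34,390.77 + $0.00 = $41,936.13.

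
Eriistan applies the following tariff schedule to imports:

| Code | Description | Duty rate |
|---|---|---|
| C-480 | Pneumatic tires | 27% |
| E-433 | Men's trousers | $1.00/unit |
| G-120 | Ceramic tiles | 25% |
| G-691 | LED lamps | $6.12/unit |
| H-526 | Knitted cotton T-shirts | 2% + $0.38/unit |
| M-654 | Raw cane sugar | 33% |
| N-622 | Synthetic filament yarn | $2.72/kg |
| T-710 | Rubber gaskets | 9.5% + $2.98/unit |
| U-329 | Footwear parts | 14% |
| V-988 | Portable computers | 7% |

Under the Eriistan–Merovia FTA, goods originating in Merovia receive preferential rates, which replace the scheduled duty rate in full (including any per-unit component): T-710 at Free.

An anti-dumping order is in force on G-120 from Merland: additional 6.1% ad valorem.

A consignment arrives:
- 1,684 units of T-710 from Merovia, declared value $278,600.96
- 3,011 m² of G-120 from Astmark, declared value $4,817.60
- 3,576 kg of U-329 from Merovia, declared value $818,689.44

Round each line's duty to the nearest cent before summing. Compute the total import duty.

Line 1 (T-710, Merovia, 1,684 units, $278,600.96):
Base rate for T-710 is 9.5% + $2.98/unit.
Origin Merovia qualifies under the Eriistan–Merovia agreement and T-710 is covered: preferential rate Free applies instead.
Duty = $278,600.96 × 0% = $0.00.
Line 2 (G-120, Astmark, 3,011 m², $4,817.60):
Base rate for G-120 is 25%.
The additional-duty order on G-120 targets Merland, not Astmark; it does not apply.
Duty = $4,817.60 × 25% = $1,204.40.
Line 3 (U-329, Merovia, 3,576 kg, $818,689.44):
Base rate for U-329 is 14%.
Origin Merovia is the FTA partner but U-329 is not on the preference list; base rate stands.
Duty = $818,689.44 × 14% = $114,616.52.
Total = $0.00 + $1,204.40 + $114,616.52 = $115,820.92.

$115,820.92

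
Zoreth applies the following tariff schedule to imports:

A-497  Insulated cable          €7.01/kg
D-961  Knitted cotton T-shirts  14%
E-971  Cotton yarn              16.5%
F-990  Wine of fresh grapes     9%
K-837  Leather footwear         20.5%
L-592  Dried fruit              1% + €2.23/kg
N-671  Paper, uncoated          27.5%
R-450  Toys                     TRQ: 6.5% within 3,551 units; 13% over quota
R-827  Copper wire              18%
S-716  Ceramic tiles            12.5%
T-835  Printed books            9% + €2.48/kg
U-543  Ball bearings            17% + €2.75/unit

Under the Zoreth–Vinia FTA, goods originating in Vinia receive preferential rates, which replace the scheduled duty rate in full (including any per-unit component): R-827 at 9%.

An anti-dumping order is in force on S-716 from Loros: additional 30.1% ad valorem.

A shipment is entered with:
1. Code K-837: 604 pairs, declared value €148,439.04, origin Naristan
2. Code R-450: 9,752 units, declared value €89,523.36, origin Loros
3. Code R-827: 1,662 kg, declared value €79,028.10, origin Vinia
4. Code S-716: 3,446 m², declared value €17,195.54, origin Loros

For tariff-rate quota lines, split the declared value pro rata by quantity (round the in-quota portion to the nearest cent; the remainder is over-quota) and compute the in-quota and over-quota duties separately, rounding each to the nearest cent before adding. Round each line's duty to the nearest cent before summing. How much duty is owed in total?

Line 1 (K-837, Naristan, 604 pairs, €148,439.04):
Base rate for K-837 is 20.5%.
Duty = €148,439.04 × 20.5% = €30,430.00.
Line 2 (R-450, Loros, 9,752 units, €89,523.36):
Code R-450 is under a tariff-rate quota (threshold 3,551 units). In-quota: 3,551 units at 6.5%; over-quota: 6,201 units at 13%.
Pro-rata value split: in-quota = €89,523.36 × 3,551/9,752 = €32,598.18; over-quota = €89,523.36 − €32,598.18 = €56,925.18.
In-quota duty = €32,598.18 × 6.5% = €2,118.88. Over-quota duty = €56,925.18 × 13% = €7,400.27.
Line duty = €2,118.88 + €7,400.27 = €9,519.15.
Line 3 (R-827, Vinia, 1,662 kg, €79,028.10):
Base rate for R-827 is 18%.
Origin Vinia qualifies under the Zoreth–Vinia agreement and R-827 is covered: preferential rate 9% applies instead.
Duty = €79,028.10 × 9% = €7,112.53.
Line 4 (S-716, Loros, 3,446 m², €17,195.54):
Base rate for S-716 is 12.5%.
Additional duty on S-716 from Loros: +30.1%. Applied ad valorem rate: 12.5% + 30.1% = 42.6%.
Duty = €17,195.54 × 42.6% = €7,325.30.
Total = €30,430.00 + €9,519.15 + €7,112.53 + €7,325.30 = €54,386.98.

€54,386.98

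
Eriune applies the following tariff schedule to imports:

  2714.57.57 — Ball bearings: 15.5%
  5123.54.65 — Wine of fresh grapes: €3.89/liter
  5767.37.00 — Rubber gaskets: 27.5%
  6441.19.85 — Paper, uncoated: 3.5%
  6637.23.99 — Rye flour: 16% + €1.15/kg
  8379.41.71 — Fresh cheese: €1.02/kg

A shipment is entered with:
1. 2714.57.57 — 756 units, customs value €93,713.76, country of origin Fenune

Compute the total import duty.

€14,525.63

Line 1 (2714.57.57, Fenune, 756 units, €93,713.76):
Base rate for 2714.57.57 is 15.5%.
Duty = €93,713.76 × 15.5% = €14,525.63.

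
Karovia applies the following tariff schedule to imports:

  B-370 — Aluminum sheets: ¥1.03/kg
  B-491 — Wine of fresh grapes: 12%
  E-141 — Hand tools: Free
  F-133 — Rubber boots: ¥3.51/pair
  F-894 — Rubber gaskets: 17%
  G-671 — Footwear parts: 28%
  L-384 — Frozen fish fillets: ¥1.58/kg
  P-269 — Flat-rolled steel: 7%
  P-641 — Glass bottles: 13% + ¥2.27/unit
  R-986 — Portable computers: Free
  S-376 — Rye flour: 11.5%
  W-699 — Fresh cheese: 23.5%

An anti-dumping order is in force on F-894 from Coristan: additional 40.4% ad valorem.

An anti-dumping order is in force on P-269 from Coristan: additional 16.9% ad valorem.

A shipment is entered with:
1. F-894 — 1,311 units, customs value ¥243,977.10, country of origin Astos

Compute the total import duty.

¥41,476.11

Line 1 (F-894, Astos, 1,311 units, ¥243,977.10):
Base rate for F-894 is 17%.
The additional-duty order on F-894 targets Coristan, not Astos; it does not apply.
Duty = ¥243,977.10 × 17% = ¥41,476.11.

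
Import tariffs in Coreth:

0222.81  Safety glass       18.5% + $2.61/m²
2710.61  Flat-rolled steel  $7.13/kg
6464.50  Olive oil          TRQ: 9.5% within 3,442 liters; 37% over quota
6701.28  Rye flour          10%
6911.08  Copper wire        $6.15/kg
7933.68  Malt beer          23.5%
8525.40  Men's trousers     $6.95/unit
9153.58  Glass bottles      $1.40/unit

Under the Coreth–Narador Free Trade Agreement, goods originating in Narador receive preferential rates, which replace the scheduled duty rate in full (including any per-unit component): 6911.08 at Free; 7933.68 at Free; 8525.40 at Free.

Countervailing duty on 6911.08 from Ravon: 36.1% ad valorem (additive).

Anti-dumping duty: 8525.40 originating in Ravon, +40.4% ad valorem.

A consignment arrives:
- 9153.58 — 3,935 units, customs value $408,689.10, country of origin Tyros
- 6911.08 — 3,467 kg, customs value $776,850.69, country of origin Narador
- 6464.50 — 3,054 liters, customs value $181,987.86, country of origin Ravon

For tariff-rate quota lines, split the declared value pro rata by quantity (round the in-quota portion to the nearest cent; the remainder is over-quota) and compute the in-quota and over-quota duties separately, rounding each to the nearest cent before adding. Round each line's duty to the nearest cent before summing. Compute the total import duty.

$22,797.85

Line 1 (9153.58, Tyros, 3,935 units, $408,689.10):
Base rate for 9153.58 is $1.40/unit.
Duty = 3,935 × $1.40 = $5,509.00.
Line 2 (6911.08, Narador, 3,467 kg, $776,850.69):
Base rate for 6911.08 is $6.15/kg.
Origin Narador qualifies under the Coreth–Narador agreement and 6911.08 is covered: preferential rate Free applies instead.
The additional-duty order on 6911.08 targets Ravon, not Narador; it does not apply.
Duty = $776,850.69 × 0% = $0.00.
Line 3 (6464.50, Ravon, 3,054 liters, $181,987.86):
Code 6464.50 is under a tariff-rate quota (threshold 3,442 liters). Quantity 3,054 liters is within the quota, so the in-quota rate 9.5% applies to the full value.
Duty = $181,987.86 × 9.5% = $17,288.85.
Total = $5,509.00 + $0.00 + $17,288.85 = $22,797.85.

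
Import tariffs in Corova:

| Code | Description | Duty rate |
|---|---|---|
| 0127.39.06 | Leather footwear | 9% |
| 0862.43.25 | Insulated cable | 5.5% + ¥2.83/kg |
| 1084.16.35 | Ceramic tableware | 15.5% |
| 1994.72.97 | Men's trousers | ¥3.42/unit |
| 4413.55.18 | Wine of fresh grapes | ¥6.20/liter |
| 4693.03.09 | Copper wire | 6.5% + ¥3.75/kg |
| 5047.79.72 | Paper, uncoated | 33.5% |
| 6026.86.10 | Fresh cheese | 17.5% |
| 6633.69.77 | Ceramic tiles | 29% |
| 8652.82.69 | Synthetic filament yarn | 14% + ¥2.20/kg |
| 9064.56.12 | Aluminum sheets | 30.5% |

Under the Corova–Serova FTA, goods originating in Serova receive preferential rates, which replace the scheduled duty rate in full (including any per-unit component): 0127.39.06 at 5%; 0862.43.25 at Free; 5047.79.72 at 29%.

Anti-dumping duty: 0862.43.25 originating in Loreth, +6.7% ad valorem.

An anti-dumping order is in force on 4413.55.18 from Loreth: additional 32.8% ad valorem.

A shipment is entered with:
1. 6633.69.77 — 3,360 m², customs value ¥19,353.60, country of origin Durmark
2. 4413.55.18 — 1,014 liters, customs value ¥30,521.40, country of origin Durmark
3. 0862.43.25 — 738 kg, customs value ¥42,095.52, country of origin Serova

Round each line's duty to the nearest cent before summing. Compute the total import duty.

¥11,899.34

Line 1 (6633.69.77, Durmark, 3,360 m², ¥19,353.60):
Base rate for 6633.69.77 is 29%.
Duty = ¥19,353.60 × 29% = ¥5,612.54.
Line 2 (4413.55.18, Durmark, 1,014 liters, ¥30,521.40):
Base rate for 4413.55.18 is ¥6.20/liter.
The additional-duty order on 4413.55.18 targets Loreth, not Durmark; it does not apply.
Duty = 1,014 × ¥6.20 = ¥6,286.80.
Line 3 (0862.43.25, Serova, 738 kg, ¥42,095.52):
Base rate for 0862.43.25 is 5.5% + ¥2.83/kg.
Origin Serova qualifies under the Corova–Serova agreement and 0862.43.25 is covered: preferential rate Free applies instead.
The additional-duty order on 0862.43.25 targets Loreth, not Serova; it does not apply.
Duty = ¥42,095.52 × 0% = ¥0.00.
Total = ¥5,612.54 + ¥6,286.80 + ¥0.00 = ¥11,899.34.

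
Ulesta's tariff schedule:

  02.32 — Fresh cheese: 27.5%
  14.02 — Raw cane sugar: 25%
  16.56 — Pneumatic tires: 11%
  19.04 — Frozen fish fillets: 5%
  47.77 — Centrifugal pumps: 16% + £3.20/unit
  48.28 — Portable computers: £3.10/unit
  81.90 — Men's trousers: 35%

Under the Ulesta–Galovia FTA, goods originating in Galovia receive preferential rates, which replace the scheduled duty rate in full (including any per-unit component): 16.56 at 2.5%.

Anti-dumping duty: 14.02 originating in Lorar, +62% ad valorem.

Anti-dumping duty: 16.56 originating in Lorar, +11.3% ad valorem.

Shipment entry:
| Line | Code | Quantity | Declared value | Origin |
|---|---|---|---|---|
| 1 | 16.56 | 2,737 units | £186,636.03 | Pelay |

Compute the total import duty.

Line 1 (16.56, Pelay, 2,737 units, £186,636.03):
Base rate for 16.56 is 11%.
16.56 has an FTA preferential rate, but origin Pelay is not Galovia; base rate stands.
The additional-duty order on 16.56 targets Lorar, not Pelay; it does not apply.
Duty = £186,636.03 × 11% = £20,529.96.

£20,529.96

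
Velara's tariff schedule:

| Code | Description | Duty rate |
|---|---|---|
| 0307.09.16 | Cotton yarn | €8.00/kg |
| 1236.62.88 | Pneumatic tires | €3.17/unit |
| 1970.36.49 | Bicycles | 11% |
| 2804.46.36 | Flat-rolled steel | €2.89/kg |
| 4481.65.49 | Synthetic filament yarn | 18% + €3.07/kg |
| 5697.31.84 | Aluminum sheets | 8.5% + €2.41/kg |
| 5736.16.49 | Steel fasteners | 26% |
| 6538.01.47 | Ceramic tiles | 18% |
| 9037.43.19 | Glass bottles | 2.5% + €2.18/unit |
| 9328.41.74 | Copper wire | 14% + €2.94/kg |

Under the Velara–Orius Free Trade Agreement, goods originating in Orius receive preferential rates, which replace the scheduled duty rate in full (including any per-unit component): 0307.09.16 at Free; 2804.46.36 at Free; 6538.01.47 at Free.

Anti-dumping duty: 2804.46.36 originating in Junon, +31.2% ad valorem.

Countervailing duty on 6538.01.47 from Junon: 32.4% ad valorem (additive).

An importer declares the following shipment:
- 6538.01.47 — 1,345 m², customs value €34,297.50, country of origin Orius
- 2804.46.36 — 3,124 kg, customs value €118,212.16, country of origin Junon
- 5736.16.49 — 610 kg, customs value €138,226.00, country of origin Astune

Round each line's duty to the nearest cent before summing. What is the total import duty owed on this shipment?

€81,849.31

Line 1 (6538.01.47, Orius, 1,345 m², €34,297.50):
Base rate for 6538.01.47 is 18%.
Origin Orius qualifies under the Velara–Orius agreement and 6538.01.47 is covered: preferential rate Free applies instead.
The additional-duty order on 6538.01.47 targets Junon, not Orius; it does not apply.
Duty = €34,297.50 × 0% = €0.00.
Line 2 (2804.46.36, Junon, 3,124 kg, €118,212.16):
Base rate for 2804.46.36 is €2.89/kg.
2804.46.36 has an FTA preferential rate, but origin Junon is not Orius; base rate stands.
Additional duty on 2804.46.36 from Junon: +31.2% ad valorem. Applied ad valorem rate = 31.2%.
Duty = €118,212.16 × 31.2% + 3,124 × €2.89 = €45,910.55.
Line 3 (5736.16.49, Astune, 610 kg, €138,226.00):
Base rate for 5736.16.49 is 26%.
Duty = €138,226.00 × 26% = €35,938.76.
Total = €0.00 + €45,910.55 + €35,938.76 = €81,849.31.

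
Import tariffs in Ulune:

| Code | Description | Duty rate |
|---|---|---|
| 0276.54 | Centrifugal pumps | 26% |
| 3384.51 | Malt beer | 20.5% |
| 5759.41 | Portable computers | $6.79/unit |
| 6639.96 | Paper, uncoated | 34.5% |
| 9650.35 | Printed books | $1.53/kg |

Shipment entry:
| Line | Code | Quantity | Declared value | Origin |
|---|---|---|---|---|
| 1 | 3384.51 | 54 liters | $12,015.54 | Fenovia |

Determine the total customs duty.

$2,463.19

Line 1 (3384.51, Fenovia, 54 liters, $12,015.54):
Base rate for 3384.51 is 20.5%.
Duty = $12,015.54 × 20.5% = $2,463.19.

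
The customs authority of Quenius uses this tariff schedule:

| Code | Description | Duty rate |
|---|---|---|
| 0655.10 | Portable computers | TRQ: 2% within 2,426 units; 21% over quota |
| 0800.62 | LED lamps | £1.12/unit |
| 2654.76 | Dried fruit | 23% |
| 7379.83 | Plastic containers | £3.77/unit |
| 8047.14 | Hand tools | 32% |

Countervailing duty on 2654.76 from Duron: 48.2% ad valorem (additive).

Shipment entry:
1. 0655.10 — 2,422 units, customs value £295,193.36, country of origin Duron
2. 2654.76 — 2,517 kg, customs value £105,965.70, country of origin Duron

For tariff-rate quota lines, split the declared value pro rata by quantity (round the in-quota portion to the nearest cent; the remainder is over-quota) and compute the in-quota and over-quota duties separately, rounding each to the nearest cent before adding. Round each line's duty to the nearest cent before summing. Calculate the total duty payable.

Line 1 (0655.10, Duron, 2,422 units, £295,193.36):
Code 0655.10 is under a tariff-rate quota (threshold 2,426 units). Quantity 2,422 units is within the quota, so the in-quota rate 2% applies to the full value.
Duty = £295,193.36 × 2% = £5,903.87.
Line 2 (2654.76, Duron, 2,517 kg, £105,965.70):
Base rate for 2654.76 is 23%.
Additional duty on 2654.76 from Duron: +48.2%. Applied ad valorem rate: 23% + 48.2% = 71.2%.
Duty = £105,965.70 × 71.2% = £75,447.58.
Total = £5,903.87 + £75,447.58 = £81,351.45.

£81,351.45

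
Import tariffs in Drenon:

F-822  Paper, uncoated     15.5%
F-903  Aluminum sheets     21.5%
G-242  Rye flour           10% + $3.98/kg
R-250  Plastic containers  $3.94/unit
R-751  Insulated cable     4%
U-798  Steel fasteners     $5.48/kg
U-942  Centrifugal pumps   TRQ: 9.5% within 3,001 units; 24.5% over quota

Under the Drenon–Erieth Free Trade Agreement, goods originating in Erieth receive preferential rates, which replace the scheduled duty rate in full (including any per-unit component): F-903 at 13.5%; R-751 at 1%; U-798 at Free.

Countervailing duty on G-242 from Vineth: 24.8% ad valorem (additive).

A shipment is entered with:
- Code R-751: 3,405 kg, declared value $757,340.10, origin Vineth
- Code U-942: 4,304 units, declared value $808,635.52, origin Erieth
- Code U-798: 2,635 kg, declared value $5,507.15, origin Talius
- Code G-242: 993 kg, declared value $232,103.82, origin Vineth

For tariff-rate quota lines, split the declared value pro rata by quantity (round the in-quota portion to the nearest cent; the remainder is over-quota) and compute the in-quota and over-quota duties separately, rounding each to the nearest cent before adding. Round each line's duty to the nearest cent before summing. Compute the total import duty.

Line 1 (R-751, Vineth, 3,405 kg, $757,340.10):
Base rate for R-751 is 4%.
R-751 has an FTA preferential rate, but origin Vineth is not Erieth; base rate stands.
Duty = $757,340.10 × 4% = $30,293.60.
Line 2 (U-942, Erieth, 4,304 units, $808,635.52):
Code U-942 is under a tariff-rate quota (threshold 3,001 units). In-quota: 3,001 units at 9.5%; over-quota: 1,303 units at 24.5%.
Pro-rata value split: in-quota = $808,635.52 × 3,001/4,304 = $563,827.88; over-quota = $808,635.52 − $563,827.88 = $244,807.64.
In-quota duty = $563,827.88 × 9.5% = $53,563.65. Over-quota duty = $244,807.64 × 24.5% = $59,977.87.
Line duty = $53,563.65 + $59,977.87 = $113,541.52.
Line 3 (U-798, Talius, 2,635 kg, $5,507.15):
Base rate for U-798 is $5.48/kg.
U-798 has an FTA preferential rate, but origin Talius is not Erieth; base rate stands.
Duty = 2,635 × $5.48 = $14,439.80.
Line 4 (G-242, Vineth, 993 kg, $232,103.82):
Base rate for G-242 is 10% + $3.98/kg.
Additional duty on G-242 from Vineth: +24.8%. Applied ad valorem rate: 10% + 24.8% = 34.8%.
Duty = $232,103.82 × 34.8% + 993 × $3.98 = $84,724.27.
Total = $30,293.60 + $113,541.52 + $14,439.80 + $84,724.27 = $242,999.19.

$242,999.19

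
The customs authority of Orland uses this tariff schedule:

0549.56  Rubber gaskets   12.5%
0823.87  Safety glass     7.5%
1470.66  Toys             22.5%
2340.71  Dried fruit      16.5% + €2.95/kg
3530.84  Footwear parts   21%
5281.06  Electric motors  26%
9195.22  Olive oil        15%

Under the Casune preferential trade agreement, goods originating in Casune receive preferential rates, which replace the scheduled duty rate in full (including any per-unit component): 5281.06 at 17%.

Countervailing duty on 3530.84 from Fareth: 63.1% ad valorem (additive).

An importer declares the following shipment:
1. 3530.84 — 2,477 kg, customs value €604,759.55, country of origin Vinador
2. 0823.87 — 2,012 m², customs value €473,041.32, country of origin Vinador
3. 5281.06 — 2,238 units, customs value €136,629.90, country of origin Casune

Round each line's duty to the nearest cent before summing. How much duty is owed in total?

€185,704.69

Line 1 (3530.84, Vinador, 2,477 kg, €604,759.55):
Base rate for 3530.84 is 21%.
The additional-duty order on 3530.84 targets Fareth, not Vinador; it does not apply.
Duty = €604,759.55 × 21% = €126,999.51.
Line 2 (0823.87, Vinador, 2,012 m², €473,041.32):
Base rate for 0823.87 is 7.5%.
Duty = €473,041.32 × 7.5% = €35,478.10.
Line 3 (5281.06, Casune, 2,238 units, €136,629.90):
Base rate for 5281.06 is 26%.
Origin Casune qualifies under the Orland–Casune agreement and 5281.06 is covered: preferential rate 17% applies instead.
Duty = €136,629.90 × 17% = €23,227.08.
Total = €126,999.51 + €35,478.10 + €23,227.08 = €185,704.69.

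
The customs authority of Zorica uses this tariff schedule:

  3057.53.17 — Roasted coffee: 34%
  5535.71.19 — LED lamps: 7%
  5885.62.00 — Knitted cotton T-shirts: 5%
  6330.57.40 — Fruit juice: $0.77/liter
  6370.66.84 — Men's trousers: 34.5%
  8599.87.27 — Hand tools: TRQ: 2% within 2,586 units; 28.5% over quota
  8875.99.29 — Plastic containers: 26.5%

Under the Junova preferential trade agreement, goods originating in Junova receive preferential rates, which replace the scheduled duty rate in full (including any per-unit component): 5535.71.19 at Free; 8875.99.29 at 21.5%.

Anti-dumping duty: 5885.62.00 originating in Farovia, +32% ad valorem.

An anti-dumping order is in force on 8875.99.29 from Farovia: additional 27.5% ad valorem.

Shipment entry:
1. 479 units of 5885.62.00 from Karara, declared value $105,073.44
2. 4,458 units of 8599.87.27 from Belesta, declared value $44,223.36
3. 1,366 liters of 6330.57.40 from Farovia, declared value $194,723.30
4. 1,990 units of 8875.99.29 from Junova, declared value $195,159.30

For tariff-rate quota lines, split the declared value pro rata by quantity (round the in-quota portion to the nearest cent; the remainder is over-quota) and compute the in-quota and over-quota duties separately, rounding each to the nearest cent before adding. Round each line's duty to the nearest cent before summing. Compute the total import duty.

Line 1 (5885.62.00, Karara, 479 units, $105,073.44):
Base rate for 5885.62.00 is 5%.
The additional-duty order on 5885.62.00 targets Farovia, not Karara; it does not apply.
Duty = $105,073.44 × 5% = $5,253.67.
Line 2 (8599.87.27, Belesta, 4,458 units, $44,223.36):
Code 8599.87.27 is under a tariff-rate quota (threshold 2,586 units). In-quota: 2,586 units at 2%; over-quota: 1,872 units at 28.5%.
Pro-rata value split: in-quota = $44,223.36 × 2,586/4,458 = $25,653.12; over-quota = $44,223.36 − $25,653.12 = $18,570.24.
In-quota duty = $25,653.12 × 2% = $513.06. Over-quota duty = $18,570.24 × 28.5% = $5,292.52.
Line duty = $513.06 + $5,292.52 = $5,805.58.
Line 3 (6330.57.40, Farovia, 1,366 liters, $194,723.30):
Base rate for 6330.57.40 is $0.77/liter.
Duty = 1,366 × $0.77 = $1,051.82.
Line 4 (8875.99.29, Junova, 1,990 units, $195,159.30):
Base rate for 8875.99.29 is 26.5%.
Origin Junova qualifies under the Zorica–Junova agreement and 8875.99.29 is covered: preferential rate 21.5% applies instead.
The additional-duty order on 8875.99.29 targets Farovia, not Junova; it does not apply.
Duty = $195,159.30 × 21.5% = $41,959.25.
Total = $5,253.67 + $5,805.58 + $1,051.82 + $41,959.25 = $54,070.32.

$54,070.32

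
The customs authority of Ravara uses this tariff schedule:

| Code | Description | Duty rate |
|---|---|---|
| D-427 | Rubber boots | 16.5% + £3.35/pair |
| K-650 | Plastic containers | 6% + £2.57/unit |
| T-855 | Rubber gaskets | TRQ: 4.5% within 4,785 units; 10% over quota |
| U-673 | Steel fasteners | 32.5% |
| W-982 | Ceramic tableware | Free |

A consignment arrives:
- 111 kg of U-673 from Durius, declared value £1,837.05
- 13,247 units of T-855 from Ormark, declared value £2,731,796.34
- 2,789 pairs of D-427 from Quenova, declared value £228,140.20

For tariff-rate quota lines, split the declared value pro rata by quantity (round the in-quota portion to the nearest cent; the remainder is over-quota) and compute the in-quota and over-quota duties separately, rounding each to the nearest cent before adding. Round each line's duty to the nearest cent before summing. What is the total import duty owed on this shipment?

Line 1 (U-673, Durius, 111 kg, £1,837.05):
Base rate for U-673 is 32.5%.
Duty = £1,837.05 × 32.5% = £597.04.
Line 2 (T-855, Ormark, 13,247 units, £2,731,796.34):
Code T-855 is under a tariff-rate quota (threshold 4,785 units). In-quota: 4,785 units at 4.5%; over-quota: 8,462 units at 10%.
Pro-rata value split: in-quota = £2,731,796.34 × 4,785/13,247 = £986,762.70; over-quota = £2,731,796.34 − £986,762.70 = £1,745,033.64.
In-quota duty = £986,762.70 × 4.5% = £44,404.32. Over-quota duty = £1,745,033.64 × 10% = £174,503.36.
Line duty = £44,404.32 + £174,503.36 = £218,907.68.
Line 3 (D-427, Quenova, 2,789 pairs, £228,140.20):
Base rate for D-427 is 16.5% + £3.35/pair.
Duty = £228,140.20 × 16.5% + 2,789 × £3.35 = £46,986.28.
Total = £597.04 + £218,907.68 + £46,986.28 = £266,491.00.

£266,491.00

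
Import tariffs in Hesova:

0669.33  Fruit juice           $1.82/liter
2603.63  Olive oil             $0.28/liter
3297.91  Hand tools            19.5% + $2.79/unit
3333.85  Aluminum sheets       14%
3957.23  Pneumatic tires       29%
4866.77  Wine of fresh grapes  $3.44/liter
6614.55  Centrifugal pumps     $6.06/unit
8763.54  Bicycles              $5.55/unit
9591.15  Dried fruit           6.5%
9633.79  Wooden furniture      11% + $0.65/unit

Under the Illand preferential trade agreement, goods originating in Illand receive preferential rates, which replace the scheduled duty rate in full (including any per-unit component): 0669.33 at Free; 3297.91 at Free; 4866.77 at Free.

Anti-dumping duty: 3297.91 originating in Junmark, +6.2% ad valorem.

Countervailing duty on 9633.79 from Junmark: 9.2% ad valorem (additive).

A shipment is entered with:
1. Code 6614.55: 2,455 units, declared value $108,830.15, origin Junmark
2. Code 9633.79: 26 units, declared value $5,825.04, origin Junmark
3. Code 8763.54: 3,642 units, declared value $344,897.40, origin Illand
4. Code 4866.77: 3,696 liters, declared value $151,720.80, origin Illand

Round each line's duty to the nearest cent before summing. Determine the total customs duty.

$36,283.96

Line 1 (6614.55, Junmark, 2,455 units, $108,830.15):
Base rate for 6614.55 is $6.06/unit.
Duty = 2,455 × $6.06 = $14,877.30.
Line 2 (9633.79, Junmark, 26 units, $5,825.04):
Base rate for 9633.79 is 11% + $0.65/unit.
Additional duty on 9633.79 from Junmark: +9.2%. Applied ad valorem rate: 11% + 9.2% = 20.2%.
Duty = $5,825.04 × 20.2% + 26 × $0.65 = $1,193.56.
Line 3 (8763.54, Illand, 3,642 units, $344,897.40):
Base rate for 8763.54 is $5.55/unit.
Origin Illand is the FTA partner but 8763.54 is not on the preference list; base rate stands.
Duty = 3,642 × $5.55 = $20,213.10.
Line 4 (4866.77, Illand, 3,696 liters, $151,720.80):
Base rate for 4866.77 is $3.44/liter.
Origin Illand qualifies under the Hesova–Illand agreement and 4866.77 is covered: preferential rate Free applies instead.
Duty = $151,720.80 × 0% = $0.00.
Total = $14,877.30 + $1,193.56 + $20,213.10 + $0.00 = $36,283.96.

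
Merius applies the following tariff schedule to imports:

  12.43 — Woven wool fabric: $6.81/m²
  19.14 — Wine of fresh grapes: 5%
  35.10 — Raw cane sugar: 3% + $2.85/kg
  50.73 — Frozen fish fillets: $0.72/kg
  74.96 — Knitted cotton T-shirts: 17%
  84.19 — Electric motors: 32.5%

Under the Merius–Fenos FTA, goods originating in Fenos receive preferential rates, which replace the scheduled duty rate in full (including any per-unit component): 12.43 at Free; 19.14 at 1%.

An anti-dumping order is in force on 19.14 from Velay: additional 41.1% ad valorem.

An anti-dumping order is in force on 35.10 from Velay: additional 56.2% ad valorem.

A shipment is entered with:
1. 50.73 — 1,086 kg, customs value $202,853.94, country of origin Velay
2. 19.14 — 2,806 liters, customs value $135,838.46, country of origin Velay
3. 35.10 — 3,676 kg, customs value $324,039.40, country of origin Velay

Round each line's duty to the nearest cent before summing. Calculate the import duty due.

Line 1 (50.73, Velay, 1,086 kg, $202,853.94):
Base rate for 50.73 is $0.72/kg.
Duty = 1,086 × $0.72 = $781.92.
Line 2 (19.14, Velay, 2,806 liters, $135,838.46):
Base rate for 19.14 is 5%.
19.14 has an FTA preferential rate, but origin Velay is not Fenos; base rate stands.
Additional duty on 19.14 from Velay: +41.1%. Applied ad valorem rate: 5% + 41.1% = 46.1%.
Duty = $135,838.46 × 46.1% = $62,621.53.
Line 3 (35.10, Velay, 3,676 kg, $324,039.40):
Base rate for 35.10 is 3% + $2.85/kg.
Additional duty on 35.10 from Velay: +56.2%. Applied ad valorem rate: 3% + 56.2% = 59.2%.
Duty = $324,039.40 × 59.2% + 3,676 × $2.85 = $202,307.92.
Total = $781.92 + $62,621.53 + $202,307.92 = $265,711.37.

$265,711.37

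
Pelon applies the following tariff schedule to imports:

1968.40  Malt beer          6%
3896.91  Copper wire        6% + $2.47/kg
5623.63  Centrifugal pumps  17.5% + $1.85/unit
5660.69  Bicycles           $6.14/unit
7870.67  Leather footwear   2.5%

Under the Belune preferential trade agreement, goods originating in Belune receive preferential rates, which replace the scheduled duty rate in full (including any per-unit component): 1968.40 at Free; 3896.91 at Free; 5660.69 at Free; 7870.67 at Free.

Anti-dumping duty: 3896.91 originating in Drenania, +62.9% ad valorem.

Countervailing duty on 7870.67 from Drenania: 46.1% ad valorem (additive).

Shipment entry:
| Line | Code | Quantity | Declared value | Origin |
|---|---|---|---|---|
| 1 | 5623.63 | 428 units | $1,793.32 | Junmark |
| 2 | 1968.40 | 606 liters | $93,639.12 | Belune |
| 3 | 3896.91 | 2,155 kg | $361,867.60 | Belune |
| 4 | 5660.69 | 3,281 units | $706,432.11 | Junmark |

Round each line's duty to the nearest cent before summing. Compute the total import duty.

$21,250.97

Line 1 (5623.63, Junmark, 428 units, $1,793.32):
Base rate for 5623.63 is 17.5% + $1.85/unit.
Duty = $1,793.32 × 17.5% + 428 × $1.85 = $1,105.63.
Line 2 (1968.40, Belune, 606 liters, $93,639.12):
Base rate for 1968.40 is 6%.
Origin Belune qualifies under the Pelon–Belune agreement and 1968.40 is covered: preferential rate Free applies instead.
Duty = $93,639.12 × 0% = $0.00.
Line 3 (3896.91, Belune, 2,155 kg, $361,867.60):
Base rate for 3896.91 is 6% + $2.47/kg.
Origin Belune qualifies under the Pelon–Belune agreement and 3896.91 is covered: preferential rate Free applies instead.
The additional-duty order on 3896.91 targets Drenania, not Belune; it does not apply.
Duty = $361,867.60 × 0% = $0.00.
Line 4 (5660.69, Junmark, 3,281 units, $706,432.11):
Base rate for 5660.69 is $6.14/unit.
5660.69 has an FTA preferential rate, but origin Junmark is not Belune; base rate stands.
Duty = 3,281 × $6.14 = $20,145.34.
Total = $1,105.63 + $0.00 + $0.00 + $20,145.34 = $21,250.97.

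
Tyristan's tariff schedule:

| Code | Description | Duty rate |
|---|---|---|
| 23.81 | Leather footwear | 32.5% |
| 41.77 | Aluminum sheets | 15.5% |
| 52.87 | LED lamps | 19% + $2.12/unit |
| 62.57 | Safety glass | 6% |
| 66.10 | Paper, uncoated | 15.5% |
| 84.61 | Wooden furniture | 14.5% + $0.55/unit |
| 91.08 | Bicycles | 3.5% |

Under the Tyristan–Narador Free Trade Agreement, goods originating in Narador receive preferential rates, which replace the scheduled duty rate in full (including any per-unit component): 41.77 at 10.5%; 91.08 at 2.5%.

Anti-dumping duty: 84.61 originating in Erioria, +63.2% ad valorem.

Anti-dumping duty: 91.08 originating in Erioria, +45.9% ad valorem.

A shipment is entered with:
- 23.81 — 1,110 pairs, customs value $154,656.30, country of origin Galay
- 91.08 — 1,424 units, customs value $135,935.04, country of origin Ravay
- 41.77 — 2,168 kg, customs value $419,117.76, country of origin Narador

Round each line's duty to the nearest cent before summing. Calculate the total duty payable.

Line 1 (23.81, Galay, 1,110 pairs, $154,656.30):
Base rate for 23.81 is 32.5%.
Duty = $154,656.30 × 32.5% = $50,263.30.
Line 2 (91.08, Ravay, 1,424 units, $135,935.04):
Base rate for 91.08 is 3.5%.
91.08 has an FTA preferential rate, but origin Ravay is not Narador; base rate stands.
The additional-duty order on 91.08 targets Erioria, not Ravay; it does not apply.
Duty = $135,935.04 × 3.5% = $4,757.73.
Line 3 (41.77, Narador, 2,168 kg, $419,117.76):
Base rate for 41.77 is 15.5%.
Origin Narador qualifies under the Tyristan–Narador agreement and 41.77 is covered: preferential rate 10.5% applies instead.
Duty = $419,117.76 × 10.5% = $44,007.36.
Total = $50,263.30 + $4,757.73 + $44,007.36 = $99,028.39.

$99,028.39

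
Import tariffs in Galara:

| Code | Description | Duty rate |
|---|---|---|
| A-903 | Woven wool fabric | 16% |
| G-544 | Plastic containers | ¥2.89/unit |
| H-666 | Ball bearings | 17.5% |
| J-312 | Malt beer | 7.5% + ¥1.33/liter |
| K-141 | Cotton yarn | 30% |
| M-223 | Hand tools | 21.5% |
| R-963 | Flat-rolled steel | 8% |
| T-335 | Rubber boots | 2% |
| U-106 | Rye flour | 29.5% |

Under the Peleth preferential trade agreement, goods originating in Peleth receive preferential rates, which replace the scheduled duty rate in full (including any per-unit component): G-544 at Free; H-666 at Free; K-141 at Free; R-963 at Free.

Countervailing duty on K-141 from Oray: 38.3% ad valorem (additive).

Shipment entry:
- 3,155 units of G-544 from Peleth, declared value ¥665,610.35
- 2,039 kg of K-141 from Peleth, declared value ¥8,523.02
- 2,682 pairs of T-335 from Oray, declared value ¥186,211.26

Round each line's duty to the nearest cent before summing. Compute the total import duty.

¥3,724.23

Line 1 (G-544, Peleth, 3,155 units, ¥665,610.35):
Base rate for G-544 is ¥2.89/unit.
Origin Peleth qualifies under the Galara–Peleth agreement and G-544 is covered: preferential rate Free applies instead.
Duty = ¥665,610.35 × 0% = ¥0.00.
Line 2 (K-141, Peleth, 2,039 kg, ¥8,523.02):
Base rate for K-141 is 30%.
Origin Peleth qualifies under the Galara–Peleth agreement and K-141 is covered: preferential rate Free applies instead.
The additional-duty order on K-141 targets Oray, not Peleth; it does not apply.
Duty = ¥8,523.02 × 0% = ¥0.00.
Line 3 (T-335, Oray, 2,682 pairs, ¥186,211.26):
Base rate for T-335 is 2%.
Duty = ¥186,211.26 × 2% = ¥3,724.23.
Total = ¥0.00 + ¥0.00 + ¥3,724.23 = ¥3,724.23.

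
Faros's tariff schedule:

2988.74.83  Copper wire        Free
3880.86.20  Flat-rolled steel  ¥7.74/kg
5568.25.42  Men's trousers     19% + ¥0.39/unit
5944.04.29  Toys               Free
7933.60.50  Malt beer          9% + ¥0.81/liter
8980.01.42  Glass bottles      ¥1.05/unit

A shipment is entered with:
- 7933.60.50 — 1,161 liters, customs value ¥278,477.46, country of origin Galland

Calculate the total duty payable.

Line 1 (7933.60.50, Galland, 1,161 liters, ¥278,477.46):
Base rate for 7933.60.50 is 9% + ¥0.81/liter.
Duty = ¥278,477.46 × 9% + 1,161 × ¥0.81 = ¥26,003.38.

¥26,003.38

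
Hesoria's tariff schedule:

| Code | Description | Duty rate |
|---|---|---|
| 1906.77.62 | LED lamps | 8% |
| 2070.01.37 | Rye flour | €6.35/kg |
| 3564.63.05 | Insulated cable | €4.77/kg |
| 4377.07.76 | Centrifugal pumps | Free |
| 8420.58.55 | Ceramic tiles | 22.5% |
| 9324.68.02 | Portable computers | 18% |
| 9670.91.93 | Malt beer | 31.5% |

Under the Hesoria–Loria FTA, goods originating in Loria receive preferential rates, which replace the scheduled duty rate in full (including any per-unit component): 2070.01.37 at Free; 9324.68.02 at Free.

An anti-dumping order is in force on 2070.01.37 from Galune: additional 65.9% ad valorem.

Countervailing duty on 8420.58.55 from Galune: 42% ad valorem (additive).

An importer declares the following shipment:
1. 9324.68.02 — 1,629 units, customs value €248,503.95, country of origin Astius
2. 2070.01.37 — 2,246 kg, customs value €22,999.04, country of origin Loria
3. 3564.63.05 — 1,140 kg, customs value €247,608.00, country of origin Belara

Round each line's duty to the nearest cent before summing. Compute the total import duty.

Line 1 (9324.68.02, Astius, 1,629 units, €248,503.95):
Base rate for 9324.68.02 is 18%.
9324.68.02 has an FTA preferential rate, but origin Astius is not Loria; base rate stands.
Duty = €248,503.95 × 18% = €44,730.71.
Line 2 (2070.01.37, Loria, 2,246 kg, €22,999.04):
Base rate for 2070.01.37 is €6.35/kg.
Origin Loria qualifies under the Hesoria–Loria agreement and 2070.01.37 is covered: preferential rate Free applies instead.
The additional-duty order on 2070.01.37 targets Galune, not Loria; it does not apply.
Duty = €22,999.04 × 0% = €0.00.
Line 3 (3564.63.05, Belara, 1,140 kg, €247,608.00):
Base rate for 3564.63.05 is €4.77/kg.
Duty = 1,140 × €4.77 = €5,437.80.
Total = €44,730.71 + €0.00 + €5,437.80 = €50,168.51.

€50,168.51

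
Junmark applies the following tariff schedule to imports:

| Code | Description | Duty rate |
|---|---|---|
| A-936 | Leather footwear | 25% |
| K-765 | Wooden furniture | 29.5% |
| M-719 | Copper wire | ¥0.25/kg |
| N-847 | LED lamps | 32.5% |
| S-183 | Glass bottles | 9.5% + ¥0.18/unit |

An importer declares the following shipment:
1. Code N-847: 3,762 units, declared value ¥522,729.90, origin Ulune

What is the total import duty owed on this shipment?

Line 1 (N-847, Ulune, 3,762 units, ¥522,729.90):
Base rate for N-847 is 32.5%.
Duty = ¥522,729.90 × 32.5% = ¥169,887.22.

¥169,887.22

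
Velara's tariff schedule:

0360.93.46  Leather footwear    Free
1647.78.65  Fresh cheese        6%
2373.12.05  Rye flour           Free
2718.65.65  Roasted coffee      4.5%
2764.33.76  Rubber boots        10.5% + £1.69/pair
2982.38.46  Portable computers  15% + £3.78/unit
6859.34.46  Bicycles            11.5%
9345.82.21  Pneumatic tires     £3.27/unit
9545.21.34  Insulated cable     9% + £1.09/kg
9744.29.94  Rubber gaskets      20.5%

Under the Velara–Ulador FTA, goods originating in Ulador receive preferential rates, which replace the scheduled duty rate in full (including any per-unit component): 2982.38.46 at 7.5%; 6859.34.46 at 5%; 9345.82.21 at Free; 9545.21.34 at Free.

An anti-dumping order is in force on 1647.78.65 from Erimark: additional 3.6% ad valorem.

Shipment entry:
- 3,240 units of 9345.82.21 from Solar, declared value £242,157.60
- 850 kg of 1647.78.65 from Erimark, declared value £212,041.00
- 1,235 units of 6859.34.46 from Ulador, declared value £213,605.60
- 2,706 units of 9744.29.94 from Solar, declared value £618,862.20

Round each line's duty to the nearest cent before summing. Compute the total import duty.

Line 1 (9345.82.21, Solar, 3,240 units, £242,157.60):
Base rate for 9345.82.21 is £3.27/unit.
9345.82.21 has an FTA preferential rate, but origin Solar is not Ulador; base rate stands.
Duty = 3,240 × £3.27 = £10,594.80.
Line 2 (1647.78.65, Erimark, 850 kg, £212,041.00):
Base rate for 1647.78.65 is 6%.
Additional duty on 1647.78.65 from Erimark: +3.6%. Applied ad valorem rate: 6% + 3.6% = 9.6%.
Duty = £212,041.00 × 9.6% = £20,355.94.
Line 3 (6859.34.46, Ulador, 1,235 units, £213,605.60):
Base rate for 6859.34.46 is 11.5%.
Origin Ulador qualifies under the Velara–Ulador agreement and 6859.34.46 is covered: preferential rate 5% applies instead.
Duty = £213,605.60 × 5% = £10,680.28.
Line 4 (9744.29.94, Solar, 2,706 units, £618,862.20):
Base rate for 9744.29.94 is 20.5%.
Duty = £618,862.20 × 20.5% = £126,866.75.
Total = £10,594.80 + £20,355.94 + £10,680.28 + £126,866.75 = £168,497.77.

£168,497.77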